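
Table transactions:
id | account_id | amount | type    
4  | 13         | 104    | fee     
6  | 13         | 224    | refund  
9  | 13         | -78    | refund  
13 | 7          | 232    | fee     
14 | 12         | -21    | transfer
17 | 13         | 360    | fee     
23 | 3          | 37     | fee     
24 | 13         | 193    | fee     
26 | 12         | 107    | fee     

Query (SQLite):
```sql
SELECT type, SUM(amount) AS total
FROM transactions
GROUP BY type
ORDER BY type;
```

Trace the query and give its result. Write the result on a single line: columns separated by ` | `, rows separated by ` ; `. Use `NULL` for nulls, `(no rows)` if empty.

fee | 1033 ; refund | 146 ; transfer | -21

Partition transactions by type; compute SUM(amount) within each group.
  fee: ids {4, 13, 17, 23, 24, 26} → SUM(amount)=1033
  refund: ids {6, 9} → SUM(amount)=146
  transfer: ids {14} → SUM(amount)=-21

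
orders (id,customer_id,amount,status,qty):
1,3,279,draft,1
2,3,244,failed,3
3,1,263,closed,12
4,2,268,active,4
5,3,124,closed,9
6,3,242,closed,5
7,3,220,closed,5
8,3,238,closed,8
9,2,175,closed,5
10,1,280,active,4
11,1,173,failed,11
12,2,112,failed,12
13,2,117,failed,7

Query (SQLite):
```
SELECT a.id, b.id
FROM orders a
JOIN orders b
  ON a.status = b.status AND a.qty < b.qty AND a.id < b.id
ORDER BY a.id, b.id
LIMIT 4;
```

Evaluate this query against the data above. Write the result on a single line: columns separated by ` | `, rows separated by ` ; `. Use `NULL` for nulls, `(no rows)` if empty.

Pairs (a,b) with same status, a.qty < b.qty, a.id < b.id.
status groups: active:{4,10} closed:{3,5,6,7,8,9} draft:{1} failed:{2,11,12,13}
Ordered by (a.id, b.id); first 4.

2 | 11 ; 2 | 12 ; 2 | 13 ; 6 | 8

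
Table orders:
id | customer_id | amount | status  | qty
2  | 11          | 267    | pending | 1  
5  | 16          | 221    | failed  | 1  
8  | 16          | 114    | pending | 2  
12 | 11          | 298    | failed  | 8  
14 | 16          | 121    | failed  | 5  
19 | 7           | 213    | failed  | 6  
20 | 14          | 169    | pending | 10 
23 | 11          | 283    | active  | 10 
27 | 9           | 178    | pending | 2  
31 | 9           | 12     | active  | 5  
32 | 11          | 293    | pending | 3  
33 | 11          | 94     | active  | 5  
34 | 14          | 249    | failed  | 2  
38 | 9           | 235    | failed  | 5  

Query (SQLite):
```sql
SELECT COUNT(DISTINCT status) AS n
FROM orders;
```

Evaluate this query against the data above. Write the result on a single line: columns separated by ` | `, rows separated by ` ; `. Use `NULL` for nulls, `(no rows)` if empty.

3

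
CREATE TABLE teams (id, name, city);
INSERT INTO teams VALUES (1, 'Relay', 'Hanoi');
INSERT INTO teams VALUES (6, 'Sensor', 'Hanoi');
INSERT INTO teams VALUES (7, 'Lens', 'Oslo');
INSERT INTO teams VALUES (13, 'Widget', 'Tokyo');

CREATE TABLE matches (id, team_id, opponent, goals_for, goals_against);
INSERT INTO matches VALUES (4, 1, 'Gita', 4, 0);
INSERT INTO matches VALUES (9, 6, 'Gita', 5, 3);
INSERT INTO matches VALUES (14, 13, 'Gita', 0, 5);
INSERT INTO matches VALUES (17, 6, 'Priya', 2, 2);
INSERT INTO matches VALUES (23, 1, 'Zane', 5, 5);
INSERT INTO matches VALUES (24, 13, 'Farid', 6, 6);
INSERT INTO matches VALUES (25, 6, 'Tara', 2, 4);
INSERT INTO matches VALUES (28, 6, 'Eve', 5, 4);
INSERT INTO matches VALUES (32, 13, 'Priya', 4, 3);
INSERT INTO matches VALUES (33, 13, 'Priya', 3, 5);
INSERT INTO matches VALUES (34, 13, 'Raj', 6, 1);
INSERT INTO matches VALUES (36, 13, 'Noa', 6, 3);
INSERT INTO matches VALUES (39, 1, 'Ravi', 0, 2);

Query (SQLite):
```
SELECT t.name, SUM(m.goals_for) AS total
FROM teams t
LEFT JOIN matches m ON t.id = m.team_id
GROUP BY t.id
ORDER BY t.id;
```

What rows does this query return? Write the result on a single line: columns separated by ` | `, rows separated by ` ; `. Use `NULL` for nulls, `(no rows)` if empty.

LEFT JOIN keeps every teams row; unmatched ones get NULL for matches columns.
Group by teams.id and compute SUM(m.goals_for). SUM over an all-NULL group is NULL.
  1: ids {4, 23, 39} → SUM(m.goals_for)=9
  6: ids {9, 17, 25, 28} → SUM(m.goals_for)=14
  7: ids {—} → SUM(m.goals_for)=NULL
  13: ids {14, 24, 32, 33, 34, 36} → SUM(m.goals_for)=25

Relay | 9 ; Sensor | 14 ; Lens | NULL ; Widget | 25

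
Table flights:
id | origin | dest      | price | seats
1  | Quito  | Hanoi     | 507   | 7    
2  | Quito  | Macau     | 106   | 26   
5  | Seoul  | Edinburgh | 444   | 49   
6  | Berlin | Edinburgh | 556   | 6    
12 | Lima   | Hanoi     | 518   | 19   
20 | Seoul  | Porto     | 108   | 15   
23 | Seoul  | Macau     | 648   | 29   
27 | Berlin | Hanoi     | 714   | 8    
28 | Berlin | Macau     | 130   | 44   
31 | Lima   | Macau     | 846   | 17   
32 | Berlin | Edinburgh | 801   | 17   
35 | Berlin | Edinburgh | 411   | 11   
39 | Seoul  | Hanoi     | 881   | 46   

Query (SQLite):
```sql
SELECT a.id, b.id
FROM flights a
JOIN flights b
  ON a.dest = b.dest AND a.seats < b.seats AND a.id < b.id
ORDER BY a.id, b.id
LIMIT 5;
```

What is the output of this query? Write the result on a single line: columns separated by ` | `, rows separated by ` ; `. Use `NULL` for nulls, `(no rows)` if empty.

1 | 12 ; 1 | 27 ; 1 | 39 ; 2 | 23 ; 2 | 28

Pairs (a,b) with same dest, a.seats < b.seats, a.id < b.id.
dest groups: Edinburgh:{5,6,32,35} Hanoi:{1,12,27,39} Macau:{2,23,28,31} Porto:{20}
Ordered by (a.id, b.id); first 5.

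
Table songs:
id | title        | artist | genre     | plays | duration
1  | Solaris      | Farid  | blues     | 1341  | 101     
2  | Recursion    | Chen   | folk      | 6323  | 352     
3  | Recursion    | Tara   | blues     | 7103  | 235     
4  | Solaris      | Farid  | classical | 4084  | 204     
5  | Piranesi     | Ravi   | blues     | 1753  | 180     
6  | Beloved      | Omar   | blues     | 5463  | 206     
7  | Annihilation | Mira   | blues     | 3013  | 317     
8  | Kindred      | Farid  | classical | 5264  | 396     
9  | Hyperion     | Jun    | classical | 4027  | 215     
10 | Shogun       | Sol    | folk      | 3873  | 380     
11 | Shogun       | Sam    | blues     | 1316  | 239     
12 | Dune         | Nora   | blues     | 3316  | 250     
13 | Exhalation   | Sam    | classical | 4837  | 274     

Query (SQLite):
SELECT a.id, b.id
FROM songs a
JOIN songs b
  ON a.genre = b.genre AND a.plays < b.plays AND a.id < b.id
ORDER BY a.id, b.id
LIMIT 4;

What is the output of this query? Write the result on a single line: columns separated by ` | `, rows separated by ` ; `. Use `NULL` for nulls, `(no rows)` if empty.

1 | 3 ; 1 | 5 ; 1 | 6 ; 1 | 7

Pairs (a,b) with same genre, a.plays < b.plays, a.id < b.id.
genre groups: blues:{1,3,5,6,7,11,12} classical:{4,8,9,13} folk:{2,10}
Ordered by (a.id, b.id); first 4.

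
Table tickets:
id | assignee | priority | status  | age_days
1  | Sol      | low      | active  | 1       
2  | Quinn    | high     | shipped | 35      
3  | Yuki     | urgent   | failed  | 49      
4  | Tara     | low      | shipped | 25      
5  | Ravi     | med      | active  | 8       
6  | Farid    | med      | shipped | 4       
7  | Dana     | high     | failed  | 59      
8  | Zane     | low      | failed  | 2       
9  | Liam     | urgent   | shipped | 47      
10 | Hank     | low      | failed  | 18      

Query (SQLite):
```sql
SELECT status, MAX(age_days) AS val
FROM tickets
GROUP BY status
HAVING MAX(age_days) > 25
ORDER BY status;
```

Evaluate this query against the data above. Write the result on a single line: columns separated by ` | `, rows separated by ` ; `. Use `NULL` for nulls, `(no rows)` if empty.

Partition tickets by status; compute MAX(age_days) within each group.
HAVING: keep groups where MAX(age_days) > 25.
  active: ids {1, 5} → MAX(age_days)=8
  failed: ids {3, 7, 8, 10} → MAX(age_days)=59
  shipped: ids {2, 4, 6, 9} → MAX(age_days)=47

failed | 59 ; shipped | 47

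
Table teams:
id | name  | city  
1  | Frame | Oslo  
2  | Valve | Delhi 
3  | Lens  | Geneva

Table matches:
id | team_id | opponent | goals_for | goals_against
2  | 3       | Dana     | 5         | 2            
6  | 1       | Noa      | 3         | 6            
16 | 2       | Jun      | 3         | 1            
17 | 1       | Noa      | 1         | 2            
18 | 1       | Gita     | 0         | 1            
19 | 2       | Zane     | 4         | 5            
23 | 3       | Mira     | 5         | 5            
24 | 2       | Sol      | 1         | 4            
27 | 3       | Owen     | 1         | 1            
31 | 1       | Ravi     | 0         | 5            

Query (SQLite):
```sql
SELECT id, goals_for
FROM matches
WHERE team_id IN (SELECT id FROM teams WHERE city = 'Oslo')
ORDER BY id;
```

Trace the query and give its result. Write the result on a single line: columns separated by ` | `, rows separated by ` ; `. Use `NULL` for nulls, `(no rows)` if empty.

6 | 3 ; 17 | 1 ; 18 | 0 ; 31 | 0

Inner query: teams.id where city = 'Oslo'.
Outer: keep matches rows whose team_id is in that set.
Inner query → {1}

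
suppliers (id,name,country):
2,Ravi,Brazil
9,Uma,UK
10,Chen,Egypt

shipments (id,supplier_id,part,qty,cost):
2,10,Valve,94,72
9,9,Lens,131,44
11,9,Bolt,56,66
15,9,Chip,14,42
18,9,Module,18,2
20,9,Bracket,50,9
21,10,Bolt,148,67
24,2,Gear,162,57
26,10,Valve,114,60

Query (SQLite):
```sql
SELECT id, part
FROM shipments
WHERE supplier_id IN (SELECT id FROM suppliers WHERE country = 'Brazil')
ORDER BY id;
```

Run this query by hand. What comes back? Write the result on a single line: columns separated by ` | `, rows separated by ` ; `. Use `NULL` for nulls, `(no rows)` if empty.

Inner query: suppliers.id where country = 'Brazil'.
Outer: keep shipments rows whose supplier_id is in that set.
Inner query → {2}

24 | Gear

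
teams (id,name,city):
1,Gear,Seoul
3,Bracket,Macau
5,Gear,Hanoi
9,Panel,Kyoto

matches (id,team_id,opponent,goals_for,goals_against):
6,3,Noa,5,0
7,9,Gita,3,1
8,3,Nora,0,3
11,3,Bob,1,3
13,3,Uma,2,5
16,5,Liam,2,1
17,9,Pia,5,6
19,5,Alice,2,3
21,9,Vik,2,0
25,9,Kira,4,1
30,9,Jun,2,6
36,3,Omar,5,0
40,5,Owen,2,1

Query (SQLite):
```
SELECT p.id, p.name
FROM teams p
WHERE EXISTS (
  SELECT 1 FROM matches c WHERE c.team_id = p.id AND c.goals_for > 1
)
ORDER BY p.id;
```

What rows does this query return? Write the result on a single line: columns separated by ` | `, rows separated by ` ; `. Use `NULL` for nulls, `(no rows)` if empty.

3 | Bracket ; 5 | Gear ; 9 | Panel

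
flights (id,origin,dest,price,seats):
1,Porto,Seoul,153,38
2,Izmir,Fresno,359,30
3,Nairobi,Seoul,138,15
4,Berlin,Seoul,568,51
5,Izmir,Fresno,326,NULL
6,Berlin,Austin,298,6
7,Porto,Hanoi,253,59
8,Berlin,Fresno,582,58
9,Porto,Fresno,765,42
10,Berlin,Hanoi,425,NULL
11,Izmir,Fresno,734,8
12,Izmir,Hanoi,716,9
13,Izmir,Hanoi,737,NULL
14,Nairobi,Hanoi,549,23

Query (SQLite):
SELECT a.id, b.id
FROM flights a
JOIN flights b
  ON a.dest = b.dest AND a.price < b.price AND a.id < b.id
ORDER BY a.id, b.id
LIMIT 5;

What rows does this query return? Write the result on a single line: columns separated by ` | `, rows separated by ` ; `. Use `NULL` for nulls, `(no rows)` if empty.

Pairs (a,b) with same dest, a.price < b.price, a.id < b.id.
dest groups: Austin:{6} Fresno:{2,5,8,9,11} Hanoi:{7,10,12,13,14} Seoul:{1,3,4}
Ordered by (a.id, b.id); first 5.

1 | 4 ; 2 | 8 ; 2 | 9 ; 2 | 11 ; 3 | 4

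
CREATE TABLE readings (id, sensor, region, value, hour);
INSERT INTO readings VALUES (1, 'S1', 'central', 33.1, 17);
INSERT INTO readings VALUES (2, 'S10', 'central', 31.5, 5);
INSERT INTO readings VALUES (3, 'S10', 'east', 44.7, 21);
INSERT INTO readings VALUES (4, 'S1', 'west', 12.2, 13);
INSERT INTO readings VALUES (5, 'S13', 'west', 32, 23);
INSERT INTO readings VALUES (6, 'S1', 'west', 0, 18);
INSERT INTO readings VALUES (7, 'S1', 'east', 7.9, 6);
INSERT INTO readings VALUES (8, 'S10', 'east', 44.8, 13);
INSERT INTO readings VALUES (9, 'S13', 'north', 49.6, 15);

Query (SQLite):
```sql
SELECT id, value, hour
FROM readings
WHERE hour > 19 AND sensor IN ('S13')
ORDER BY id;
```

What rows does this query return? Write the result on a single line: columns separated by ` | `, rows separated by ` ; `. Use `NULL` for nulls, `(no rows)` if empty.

hour > 19: ids {3, 5}
sensor IN ('S13'): ids {5, 9}
Combine with AND.

5 | 32 | 23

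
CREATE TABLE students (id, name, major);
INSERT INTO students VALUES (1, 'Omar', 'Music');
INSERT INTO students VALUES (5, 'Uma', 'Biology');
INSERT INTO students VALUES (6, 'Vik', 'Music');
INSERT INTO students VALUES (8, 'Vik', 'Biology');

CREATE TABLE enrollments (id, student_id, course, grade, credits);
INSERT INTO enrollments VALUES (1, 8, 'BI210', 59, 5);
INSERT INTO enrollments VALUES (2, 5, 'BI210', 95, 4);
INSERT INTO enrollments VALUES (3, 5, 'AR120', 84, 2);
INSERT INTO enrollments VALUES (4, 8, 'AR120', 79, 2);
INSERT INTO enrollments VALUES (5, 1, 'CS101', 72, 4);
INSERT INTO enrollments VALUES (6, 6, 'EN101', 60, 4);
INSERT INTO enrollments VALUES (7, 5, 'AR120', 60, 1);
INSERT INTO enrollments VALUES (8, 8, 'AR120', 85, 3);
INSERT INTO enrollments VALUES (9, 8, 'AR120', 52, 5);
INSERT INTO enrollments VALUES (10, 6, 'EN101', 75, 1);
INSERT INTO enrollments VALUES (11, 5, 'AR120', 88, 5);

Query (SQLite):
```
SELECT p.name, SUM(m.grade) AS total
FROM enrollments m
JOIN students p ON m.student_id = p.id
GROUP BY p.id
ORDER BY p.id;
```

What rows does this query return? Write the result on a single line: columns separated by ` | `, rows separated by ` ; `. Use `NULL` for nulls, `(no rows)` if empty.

Omar | 72 ; Uma | 327 ; Vik | 135 ; Vik | 275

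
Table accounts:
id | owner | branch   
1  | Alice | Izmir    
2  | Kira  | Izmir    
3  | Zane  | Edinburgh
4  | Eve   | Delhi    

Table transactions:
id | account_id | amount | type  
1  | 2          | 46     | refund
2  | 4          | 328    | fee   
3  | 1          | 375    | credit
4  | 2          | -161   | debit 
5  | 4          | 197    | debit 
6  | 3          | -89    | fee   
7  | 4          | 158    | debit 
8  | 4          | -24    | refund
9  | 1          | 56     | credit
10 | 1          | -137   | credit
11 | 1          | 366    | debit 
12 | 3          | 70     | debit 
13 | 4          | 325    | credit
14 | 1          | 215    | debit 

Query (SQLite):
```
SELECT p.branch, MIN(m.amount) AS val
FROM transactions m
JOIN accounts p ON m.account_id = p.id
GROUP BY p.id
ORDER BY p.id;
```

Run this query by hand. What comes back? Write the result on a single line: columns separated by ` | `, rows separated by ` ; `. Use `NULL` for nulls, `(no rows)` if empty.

Izmir | -137 ; Izmir | -161 ; Edinburgh | -89 ; Delhi | -24

Join each transactions row to its accounts via account_id.
Group joined rows by accounts.id; compute MIN(m.amount) per group.
  1: ids {3, 9, 10, 11, 14} → MIN(m.amount)=-137
  2: ids {1, 4} → MIN(m.amount)=-161
  3: ids {6, 12} → MIN(m.amount)=-89
  4: ids {2, 5, 7, 8, 13} → MIN(m.amount)=-24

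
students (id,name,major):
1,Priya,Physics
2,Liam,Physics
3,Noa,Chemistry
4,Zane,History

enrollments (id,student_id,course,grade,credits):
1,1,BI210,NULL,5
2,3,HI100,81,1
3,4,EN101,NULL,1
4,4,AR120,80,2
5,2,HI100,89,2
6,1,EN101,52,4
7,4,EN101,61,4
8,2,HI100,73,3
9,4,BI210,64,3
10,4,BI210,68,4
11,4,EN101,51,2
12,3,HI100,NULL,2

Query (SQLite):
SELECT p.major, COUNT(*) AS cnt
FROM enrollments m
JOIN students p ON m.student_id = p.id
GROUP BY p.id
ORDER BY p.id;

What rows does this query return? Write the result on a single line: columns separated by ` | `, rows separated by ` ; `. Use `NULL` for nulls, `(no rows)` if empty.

Join each enrollments row to its students via student_id.
Group joined rows by students.id; compute COUNT(*) per group.
  1: ids {1, 6} → COUNT(*)=2
  2: ids {5, 8} → COUNT(*)=2
  3: ids {2, 12} → COUNT(*)=2
  4: ids {3, 4, 7, 9, 10, 11} → COUNT(*)=6

Physics | 2 ; Physics | 2 ; Chemistry | 2 ; History | 6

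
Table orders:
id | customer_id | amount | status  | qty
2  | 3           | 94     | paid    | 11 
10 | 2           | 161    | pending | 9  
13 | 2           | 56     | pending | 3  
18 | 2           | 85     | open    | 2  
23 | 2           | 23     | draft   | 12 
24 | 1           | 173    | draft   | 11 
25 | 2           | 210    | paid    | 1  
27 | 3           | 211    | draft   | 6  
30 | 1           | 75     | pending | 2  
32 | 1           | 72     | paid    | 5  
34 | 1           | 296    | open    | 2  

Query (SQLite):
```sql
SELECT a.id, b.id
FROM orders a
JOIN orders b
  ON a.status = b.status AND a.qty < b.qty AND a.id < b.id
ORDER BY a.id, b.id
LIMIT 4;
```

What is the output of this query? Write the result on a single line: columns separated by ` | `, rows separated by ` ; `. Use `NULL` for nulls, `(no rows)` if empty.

Pairs (a,b) with same status, a.qty < b.qty, a.id < b.id.
status groups: draft:{23,24,27} open:{18,34} paid:{2,25,32} pending:{10,13,30}
Ordered by (a.id, b.id); first 4.

25 | 32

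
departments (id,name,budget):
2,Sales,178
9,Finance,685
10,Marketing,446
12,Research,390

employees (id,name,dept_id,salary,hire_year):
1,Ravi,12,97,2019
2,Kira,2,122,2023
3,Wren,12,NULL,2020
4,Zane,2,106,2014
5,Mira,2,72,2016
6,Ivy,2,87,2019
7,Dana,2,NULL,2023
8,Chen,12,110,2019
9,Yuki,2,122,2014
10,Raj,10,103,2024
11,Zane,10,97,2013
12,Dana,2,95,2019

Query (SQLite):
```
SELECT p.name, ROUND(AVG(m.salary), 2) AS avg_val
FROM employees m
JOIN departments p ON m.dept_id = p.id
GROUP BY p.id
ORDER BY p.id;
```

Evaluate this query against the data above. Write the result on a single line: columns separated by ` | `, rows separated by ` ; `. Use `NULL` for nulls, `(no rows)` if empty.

Join each employees row to its departments via dept_id.
Group joined rows by departments.id; compute ROUND(AVG(m.salary), 2) per group.
  2: ids {2, 4, 5, 6, 7, 9, 12} → ROUND(AVG(m.salary), 2)=100.67
  10: ids {10, 11} → ROUND(AVG(m.salary), 2)=100
  12: ids {1, 3, 8} → ROUND(AVG(m.salary), 2)=103.5

Sales | 100.67 ; Marketing | 100 ; Research | 103.5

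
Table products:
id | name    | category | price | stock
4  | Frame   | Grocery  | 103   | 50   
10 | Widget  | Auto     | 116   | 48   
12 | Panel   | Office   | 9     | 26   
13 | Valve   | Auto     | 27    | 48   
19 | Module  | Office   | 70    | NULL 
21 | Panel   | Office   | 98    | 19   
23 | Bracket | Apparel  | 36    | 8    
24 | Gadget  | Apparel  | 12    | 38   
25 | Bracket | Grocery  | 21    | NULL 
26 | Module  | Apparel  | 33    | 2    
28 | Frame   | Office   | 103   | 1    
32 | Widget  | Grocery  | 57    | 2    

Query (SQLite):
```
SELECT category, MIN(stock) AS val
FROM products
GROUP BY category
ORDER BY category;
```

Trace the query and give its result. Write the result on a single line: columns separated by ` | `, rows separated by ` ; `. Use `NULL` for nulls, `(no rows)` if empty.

Apparel | 2 ; Auto | 48 ; Grocery | 2 ; Office | 1

Partition products by category; compute MIN(stock) within each group.
  Apparel: ids {23, 24, 26} → MIN(stock)=2
  Auto: ids {10, 13} → MIN(stock)=48
  Grocery: ids {4, 25, 32} → MIN(stock)=2
  Office: ids {12, 19, 21, 28} → MIN(stock)=1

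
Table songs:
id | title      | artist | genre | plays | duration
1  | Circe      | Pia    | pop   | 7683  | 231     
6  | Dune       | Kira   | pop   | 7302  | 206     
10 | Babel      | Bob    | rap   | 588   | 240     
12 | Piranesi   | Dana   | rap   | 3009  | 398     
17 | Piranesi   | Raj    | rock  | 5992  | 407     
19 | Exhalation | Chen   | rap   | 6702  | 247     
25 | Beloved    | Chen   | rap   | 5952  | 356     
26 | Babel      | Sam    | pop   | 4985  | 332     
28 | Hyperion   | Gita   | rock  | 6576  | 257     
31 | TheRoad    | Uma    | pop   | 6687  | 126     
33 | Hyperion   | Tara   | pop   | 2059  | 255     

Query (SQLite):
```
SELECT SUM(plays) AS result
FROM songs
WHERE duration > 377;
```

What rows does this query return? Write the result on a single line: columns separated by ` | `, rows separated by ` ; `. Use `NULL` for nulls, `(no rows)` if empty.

9001

Rows where duration > 377 → plays values: [3009, 5992].
SUM of non-NULL values = 9001.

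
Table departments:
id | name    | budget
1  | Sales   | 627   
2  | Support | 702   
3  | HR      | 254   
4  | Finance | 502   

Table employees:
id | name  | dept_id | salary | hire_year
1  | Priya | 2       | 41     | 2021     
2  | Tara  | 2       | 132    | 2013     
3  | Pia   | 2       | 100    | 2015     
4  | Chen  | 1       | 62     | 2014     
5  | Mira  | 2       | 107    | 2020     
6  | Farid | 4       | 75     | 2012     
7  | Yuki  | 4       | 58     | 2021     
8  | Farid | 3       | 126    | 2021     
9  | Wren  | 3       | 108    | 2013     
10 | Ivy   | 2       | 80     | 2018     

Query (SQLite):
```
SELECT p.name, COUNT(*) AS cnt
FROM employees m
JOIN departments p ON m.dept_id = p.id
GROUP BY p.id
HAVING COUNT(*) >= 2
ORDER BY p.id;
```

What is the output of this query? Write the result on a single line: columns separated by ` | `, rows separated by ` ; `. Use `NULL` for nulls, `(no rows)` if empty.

Join each employees row to its departments via dept_id.
Group joined rows by departments.id; compute COUNT(*) per group.
HAVING: keep groups with count ≥ 2.
  1: ids {4} → COUNT(*)=1
  2: ids {1, 2, 3, 5, 10} → COUNT(*)=5
  3: ids {8, 9} → COUNT(*)=2
  4: ids {6, 7} → COUNT(*)=2

Support | 5 ; HR | 2 ; Finance | 2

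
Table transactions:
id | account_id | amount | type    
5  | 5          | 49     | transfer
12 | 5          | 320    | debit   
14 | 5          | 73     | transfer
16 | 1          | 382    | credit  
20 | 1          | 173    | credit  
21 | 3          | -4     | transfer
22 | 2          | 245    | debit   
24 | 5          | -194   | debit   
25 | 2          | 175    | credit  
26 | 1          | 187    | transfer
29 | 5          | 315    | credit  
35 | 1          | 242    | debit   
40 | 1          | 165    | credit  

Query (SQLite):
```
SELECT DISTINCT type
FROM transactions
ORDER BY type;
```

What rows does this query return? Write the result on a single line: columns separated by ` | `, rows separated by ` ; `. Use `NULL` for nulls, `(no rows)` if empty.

credit ; debit ; transfer

Collect distinct type values from transactions.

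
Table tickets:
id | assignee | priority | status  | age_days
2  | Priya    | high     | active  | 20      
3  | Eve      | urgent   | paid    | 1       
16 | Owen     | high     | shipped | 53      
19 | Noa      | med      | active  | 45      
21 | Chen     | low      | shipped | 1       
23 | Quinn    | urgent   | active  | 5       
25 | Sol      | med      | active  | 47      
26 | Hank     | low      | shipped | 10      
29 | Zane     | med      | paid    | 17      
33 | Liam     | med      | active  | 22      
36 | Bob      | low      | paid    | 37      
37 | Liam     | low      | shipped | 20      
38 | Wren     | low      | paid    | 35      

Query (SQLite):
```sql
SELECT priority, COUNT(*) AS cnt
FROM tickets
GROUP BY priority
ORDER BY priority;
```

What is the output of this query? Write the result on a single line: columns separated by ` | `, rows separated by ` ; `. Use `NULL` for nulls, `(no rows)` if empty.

Partition tickets by priority; compute COUNT(*) within each group.
  high: ids {2, 16} → COUNT(*)=2
  low: ids {21, 26, 36, 37, 38} → COUNT(*)=5
  med: ids {19, 25, 29, 33} → COUNT(*)=4
  urgent: ids {3, 23} → COUNT(*)=2

high | 2 ; low | 5 ; med | 4 ; urgent | 2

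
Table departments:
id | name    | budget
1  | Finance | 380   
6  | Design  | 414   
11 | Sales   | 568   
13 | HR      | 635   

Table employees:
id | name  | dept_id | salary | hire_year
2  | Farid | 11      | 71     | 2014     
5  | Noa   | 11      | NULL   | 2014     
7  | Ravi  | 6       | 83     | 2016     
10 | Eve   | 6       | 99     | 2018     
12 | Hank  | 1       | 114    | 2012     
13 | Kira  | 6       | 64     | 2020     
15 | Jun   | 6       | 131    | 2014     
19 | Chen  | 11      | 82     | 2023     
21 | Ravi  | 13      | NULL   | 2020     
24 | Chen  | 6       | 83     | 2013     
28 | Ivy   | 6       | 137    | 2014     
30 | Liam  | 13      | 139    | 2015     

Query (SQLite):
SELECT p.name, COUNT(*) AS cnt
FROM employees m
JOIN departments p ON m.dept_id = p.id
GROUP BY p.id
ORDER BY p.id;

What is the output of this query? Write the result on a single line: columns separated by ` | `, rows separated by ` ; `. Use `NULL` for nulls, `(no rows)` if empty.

Join each employees row to its departments via dept_id.
Group joined rows by departments.id; compute COUNT(*) per group.
  1: ids {12} → COUNT(*)=1
  6: ids {7, 10, 13, 15, 24, 28} → COUNT(*)=6
  11: ids {2, 5, 19} → COUNT(*)=3
  13: ids {21, 30} → COUNT(*)=2

Finance | 1 ; Design | 6 ; Sales | 3 ; HR | 2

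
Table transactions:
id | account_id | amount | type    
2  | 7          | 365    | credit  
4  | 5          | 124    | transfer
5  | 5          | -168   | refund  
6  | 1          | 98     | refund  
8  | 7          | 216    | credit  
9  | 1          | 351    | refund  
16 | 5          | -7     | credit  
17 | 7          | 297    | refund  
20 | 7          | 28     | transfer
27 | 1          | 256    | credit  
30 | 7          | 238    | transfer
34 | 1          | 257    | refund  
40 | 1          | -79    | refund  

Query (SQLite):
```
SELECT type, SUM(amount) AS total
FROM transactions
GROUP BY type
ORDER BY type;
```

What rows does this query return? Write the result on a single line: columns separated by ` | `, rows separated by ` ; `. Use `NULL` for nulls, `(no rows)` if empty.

credit | 830 ; refund | 756 ; transfer | 390

Partition transactions by type; compute SUM(amount) within each group.
  credit: ids {2, 8, 16, 27} → SUM(amount)=830
  refund: ids {5, 6, 9, 17, 34, 40} → SUM(amount)=756
  transfer: ids {4, 20, 30} → SUM(amount)=390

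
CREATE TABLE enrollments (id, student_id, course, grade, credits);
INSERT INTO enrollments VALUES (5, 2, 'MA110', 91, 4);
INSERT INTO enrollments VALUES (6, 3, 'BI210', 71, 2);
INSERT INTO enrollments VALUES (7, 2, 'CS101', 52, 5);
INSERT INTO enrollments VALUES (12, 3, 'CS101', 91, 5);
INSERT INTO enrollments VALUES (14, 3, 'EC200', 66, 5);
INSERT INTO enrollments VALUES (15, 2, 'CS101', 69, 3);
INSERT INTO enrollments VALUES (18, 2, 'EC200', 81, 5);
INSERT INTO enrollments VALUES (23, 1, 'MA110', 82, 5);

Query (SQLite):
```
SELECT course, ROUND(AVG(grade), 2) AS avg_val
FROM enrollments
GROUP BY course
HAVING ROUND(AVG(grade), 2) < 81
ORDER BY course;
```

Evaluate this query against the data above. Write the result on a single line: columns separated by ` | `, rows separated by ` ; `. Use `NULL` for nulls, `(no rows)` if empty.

Partition enrollments by course; compute ROUND(AVG(grade), 2) within each group.
HAVING: keep groups where ROUND(AVG(grade), 2) < 81.
  BI210: ids {6} → ROUND(AVG(grade), 2)=71
  CS101: ids {7, 12, 15} → ROUND(AVG(grade), 2)=70.67
  EC200: ids {14, 18} → ROUND(AVG(grade), 2)=73.5
  MA110: ids {5, 23} → ROUND(AVG(grade), 2)=86.5

BI210 | 71 ; CS101 | 70.67 ; EC200 | 73.5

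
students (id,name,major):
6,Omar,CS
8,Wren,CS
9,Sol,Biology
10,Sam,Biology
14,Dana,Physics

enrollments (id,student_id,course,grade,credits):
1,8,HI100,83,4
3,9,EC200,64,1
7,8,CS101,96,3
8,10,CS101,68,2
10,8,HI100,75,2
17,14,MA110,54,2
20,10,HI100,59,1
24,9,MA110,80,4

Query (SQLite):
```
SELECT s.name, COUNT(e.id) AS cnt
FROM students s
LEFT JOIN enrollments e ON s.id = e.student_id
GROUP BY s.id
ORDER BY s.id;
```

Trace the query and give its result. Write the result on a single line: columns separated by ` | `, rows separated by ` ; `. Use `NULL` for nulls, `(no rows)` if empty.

Omar | 0 ; Wren | 3 ; Sol | 2 ; Sam | 2 ; Dana | 1

LEFT JOIN keeps every students row; unmatched ones get NULL for enrollments columns.
Group by students.id and compute COUNT(e.id). COUNT(col) of an all-NULL group is 0.
  6: ids {—} → COUNT(e.id)=0
  8: ids {1, 7, 10} → COUNT(e.id)=3
  9: ids {3, 24} → COUNT(e.id)=2
  10: ids {8, 20} → COUNT(e.id)=2
  14: ids {17} → COUNT(e.id)=1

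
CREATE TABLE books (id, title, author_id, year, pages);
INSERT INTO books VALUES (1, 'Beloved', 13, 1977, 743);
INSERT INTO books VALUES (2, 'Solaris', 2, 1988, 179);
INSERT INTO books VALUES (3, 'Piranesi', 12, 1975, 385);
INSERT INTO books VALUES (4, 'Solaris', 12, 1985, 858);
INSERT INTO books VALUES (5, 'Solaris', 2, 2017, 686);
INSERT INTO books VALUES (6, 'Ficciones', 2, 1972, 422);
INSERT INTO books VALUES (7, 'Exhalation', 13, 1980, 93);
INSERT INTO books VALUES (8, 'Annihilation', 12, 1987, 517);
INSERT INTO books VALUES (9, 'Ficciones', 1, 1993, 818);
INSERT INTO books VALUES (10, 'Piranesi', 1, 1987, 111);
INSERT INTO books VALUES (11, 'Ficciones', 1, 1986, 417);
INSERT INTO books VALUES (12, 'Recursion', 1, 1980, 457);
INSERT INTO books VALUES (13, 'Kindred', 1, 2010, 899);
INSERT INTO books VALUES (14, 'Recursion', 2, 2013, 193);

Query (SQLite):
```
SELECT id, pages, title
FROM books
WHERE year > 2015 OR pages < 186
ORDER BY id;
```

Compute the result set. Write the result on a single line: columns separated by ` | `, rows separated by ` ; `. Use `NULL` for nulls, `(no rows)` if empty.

2 | 179 | Solaris ; 5 | 686 | Solaris ; 7 | 93 | Exhalation ; 10 | 111 | Piranesi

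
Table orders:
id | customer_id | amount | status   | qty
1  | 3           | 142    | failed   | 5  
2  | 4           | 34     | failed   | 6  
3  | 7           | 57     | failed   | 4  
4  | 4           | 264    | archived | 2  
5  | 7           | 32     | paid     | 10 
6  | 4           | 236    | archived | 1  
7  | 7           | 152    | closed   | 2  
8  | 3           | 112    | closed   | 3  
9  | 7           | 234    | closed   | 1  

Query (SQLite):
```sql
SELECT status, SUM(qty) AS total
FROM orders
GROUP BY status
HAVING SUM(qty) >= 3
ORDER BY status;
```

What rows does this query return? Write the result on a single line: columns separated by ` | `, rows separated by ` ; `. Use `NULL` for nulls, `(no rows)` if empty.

Partition orders by status; compute SUM(qty) within each group.
HAVING: keep groups where SUM(qty) >= 3.
  archived: ids {4, 6} → SUM(qty)=3
  closed: ids {7, 8, 9} → SUM(qty)=6
  failed: ids {1, 2, 3} → SUM(qty)=15
  paid: ids {5} → SUM(qty)=10

archived | 3 ; closed | 6 ; failed | 15 ; paid | 10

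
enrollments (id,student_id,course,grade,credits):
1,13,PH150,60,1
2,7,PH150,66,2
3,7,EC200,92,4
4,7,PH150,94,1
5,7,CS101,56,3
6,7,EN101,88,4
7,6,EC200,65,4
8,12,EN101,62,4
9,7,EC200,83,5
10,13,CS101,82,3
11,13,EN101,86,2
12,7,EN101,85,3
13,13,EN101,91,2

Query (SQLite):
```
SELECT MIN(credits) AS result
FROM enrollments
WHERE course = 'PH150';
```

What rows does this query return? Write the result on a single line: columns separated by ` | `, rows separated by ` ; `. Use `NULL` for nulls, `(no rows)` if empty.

1

Rows where course='PH150' → credits values: [1, 2, 1].
MIN of non-NULL values = 1.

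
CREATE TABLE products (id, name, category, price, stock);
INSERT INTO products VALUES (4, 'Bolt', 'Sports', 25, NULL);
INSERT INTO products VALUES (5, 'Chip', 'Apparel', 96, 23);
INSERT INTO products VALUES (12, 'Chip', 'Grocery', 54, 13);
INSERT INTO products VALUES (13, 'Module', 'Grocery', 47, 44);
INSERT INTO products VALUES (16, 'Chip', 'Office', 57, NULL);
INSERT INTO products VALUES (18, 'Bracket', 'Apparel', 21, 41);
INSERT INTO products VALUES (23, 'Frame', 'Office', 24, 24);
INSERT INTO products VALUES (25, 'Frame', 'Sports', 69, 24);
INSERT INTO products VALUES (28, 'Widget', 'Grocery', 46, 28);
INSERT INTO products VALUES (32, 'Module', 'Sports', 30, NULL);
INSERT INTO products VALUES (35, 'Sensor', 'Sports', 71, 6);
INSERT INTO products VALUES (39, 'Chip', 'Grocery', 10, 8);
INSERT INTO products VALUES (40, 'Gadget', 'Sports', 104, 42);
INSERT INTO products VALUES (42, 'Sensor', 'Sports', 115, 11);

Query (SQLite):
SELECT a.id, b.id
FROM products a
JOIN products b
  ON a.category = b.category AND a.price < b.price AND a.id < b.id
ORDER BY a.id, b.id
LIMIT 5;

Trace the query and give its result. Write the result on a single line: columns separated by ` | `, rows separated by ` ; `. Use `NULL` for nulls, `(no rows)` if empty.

4 | 25 ; 4 | 32 ; 4 | 35 ; 4 | 40 ; 4 | 42

Pairs (a,b) with same category, a.price < b.price, a.id < b.id.
category groups: Apparel:{5,18} Grocery:{12,13,28,39} Office:{16,23} Sports:{4,25,32,35,40,42}
Ordered by (a.id, b.id); first 5.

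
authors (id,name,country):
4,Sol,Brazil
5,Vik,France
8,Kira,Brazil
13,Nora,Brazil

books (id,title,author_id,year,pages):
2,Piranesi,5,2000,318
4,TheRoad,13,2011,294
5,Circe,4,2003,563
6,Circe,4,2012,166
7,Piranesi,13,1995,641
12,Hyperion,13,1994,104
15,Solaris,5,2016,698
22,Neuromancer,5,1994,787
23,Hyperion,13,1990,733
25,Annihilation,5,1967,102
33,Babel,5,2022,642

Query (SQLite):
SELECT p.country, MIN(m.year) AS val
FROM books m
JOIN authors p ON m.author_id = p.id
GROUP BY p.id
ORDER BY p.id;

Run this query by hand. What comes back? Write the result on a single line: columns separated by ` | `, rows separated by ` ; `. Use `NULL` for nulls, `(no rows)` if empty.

Join each books row to its authors via author_id.
Group joined rows by authors.id; compute MIN(m.year) per group.
  4: ids {5, 6} → MIN(m.year)=2003
  5: ids {2, 15, 22, 25, 33} → MIN(m.year)=1967
  13: ids {4, 7, 12, 23} → MIN(m.year)=1990

Brazil | 2003 ; France | 1967 ; Brazil | 1990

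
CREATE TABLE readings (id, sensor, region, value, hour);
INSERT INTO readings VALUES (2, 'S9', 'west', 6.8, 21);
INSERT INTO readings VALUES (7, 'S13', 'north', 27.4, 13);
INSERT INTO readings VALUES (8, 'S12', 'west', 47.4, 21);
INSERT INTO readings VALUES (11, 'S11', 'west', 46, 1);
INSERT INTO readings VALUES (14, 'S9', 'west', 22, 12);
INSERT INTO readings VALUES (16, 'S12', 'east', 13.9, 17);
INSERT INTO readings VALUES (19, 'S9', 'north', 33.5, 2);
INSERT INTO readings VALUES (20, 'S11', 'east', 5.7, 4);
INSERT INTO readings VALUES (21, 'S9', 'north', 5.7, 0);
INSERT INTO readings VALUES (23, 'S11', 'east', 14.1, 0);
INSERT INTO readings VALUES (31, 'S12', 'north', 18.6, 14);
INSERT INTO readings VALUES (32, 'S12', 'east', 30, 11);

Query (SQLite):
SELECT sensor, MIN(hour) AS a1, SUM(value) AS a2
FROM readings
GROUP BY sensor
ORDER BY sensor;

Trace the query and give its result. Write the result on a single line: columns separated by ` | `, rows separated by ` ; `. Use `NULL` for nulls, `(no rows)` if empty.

S11 | 0 | 65.8 ; S12 | 11 | 109.9 ; S13 | 13 | 27.4 ; S9 | 0 | 68

Group readings by sensor.
Per group compute: MIN(hour), SUM(value).
  S11: ids {11, 20, 23} → MIN(hour)=0, SUM(value)=65.8
  S12: ids {8, 16, 31, 32} → MIN(hour)=11, SUM(value)=109.9
  S13: ids {7} → MIN(hour)=13, SUM(value)=27.4
  S9: ids {2, 14, 19, 21} → MIN(hour)=0, SUM(value)=68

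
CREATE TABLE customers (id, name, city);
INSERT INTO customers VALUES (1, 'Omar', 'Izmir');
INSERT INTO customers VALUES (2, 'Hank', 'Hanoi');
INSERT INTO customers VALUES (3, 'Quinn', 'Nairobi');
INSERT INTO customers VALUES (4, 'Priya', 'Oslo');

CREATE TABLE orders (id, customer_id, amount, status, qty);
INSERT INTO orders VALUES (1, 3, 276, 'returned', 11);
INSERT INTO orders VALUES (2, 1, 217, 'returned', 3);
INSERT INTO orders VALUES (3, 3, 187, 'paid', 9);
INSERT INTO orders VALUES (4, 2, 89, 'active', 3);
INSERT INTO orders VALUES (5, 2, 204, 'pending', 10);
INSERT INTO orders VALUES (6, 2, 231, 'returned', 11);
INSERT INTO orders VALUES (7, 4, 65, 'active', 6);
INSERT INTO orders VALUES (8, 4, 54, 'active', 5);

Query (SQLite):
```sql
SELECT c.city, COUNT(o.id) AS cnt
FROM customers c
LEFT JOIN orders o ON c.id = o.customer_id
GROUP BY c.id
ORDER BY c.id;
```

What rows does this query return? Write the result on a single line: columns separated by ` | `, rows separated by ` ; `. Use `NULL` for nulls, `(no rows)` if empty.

LEFT JOIN keeps every customers row; unmatched ones get NULL for orders columns.
Group by customers.id and compute COUNT(o.id). COUNT(col) of an all-NULL group is 0.
  1: ids {2} → COUNT(o.id)=1
  2: ids {4, 5, 6} → COUNT(o.id)=3
  3: ids {1, 3} → COUNT(o.id)=2
  4: ids {7, 8} → COUNT(o.id)=2

Izmir | 1 ; Hanoi | 3 ; Nairobi | 2 ; Oslo | 2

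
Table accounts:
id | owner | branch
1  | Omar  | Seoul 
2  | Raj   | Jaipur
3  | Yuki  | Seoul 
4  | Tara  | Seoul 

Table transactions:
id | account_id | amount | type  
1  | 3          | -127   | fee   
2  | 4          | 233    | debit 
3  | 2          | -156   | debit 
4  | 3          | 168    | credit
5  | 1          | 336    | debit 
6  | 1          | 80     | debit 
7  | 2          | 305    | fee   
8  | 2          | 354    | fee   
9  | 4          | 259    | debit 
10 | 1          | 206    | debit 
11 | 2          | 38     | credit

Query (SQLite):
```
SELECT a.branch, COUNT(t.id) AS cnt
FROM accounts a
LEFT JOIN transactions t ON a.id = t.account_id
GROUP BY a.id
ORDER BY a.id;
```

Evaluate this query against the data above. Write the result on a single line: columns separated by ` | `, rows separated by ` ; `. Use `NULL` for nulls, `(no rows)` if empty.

Seoul | 3 ; Jaipur | 4 ; Seoul | 2 ; Seoul | 2

LEFT JOIN keeps every accounts row; unmatched ones get NULL for transactions columns.
Group by accounts.id and compute COUNT(t.id). COUNT(col) of an all-NULL group is 0.
  1: ids {5, 6, 10} → COUNT(t.id)=3
  2: ids {3, 7, 8, 11} → COUNT(t.id)=4
  3: ids {1, 4} → COUNT(t.id)=2
  4: ids {2, 9} → COUNT(t.id)=2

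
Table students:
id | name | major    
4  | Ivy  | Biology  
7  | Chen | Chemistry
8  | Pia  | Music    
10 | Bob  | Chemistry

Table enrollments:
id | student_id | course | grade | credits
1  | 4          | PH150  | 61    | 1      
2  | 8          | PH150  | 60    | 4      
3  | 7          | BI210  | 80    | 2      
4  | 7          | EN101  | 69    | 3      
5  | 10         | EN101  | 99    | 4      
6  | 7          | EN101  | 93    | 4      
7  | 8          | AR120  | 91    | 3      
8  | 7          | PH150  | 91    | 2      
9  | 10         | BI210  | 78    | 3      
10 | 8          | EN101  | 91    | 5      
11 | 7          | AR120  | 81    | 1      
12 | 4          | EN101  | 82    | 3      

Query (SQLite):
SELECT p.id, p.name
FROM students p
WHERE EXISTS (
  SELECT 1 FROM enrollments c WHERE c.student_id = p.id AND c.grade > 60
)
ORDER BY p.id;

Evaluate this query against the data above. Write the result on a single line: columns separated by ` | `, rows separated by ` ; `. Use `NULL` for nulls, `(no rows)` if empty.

4 | Ivy ; 7 | Chen ; 8 | Pia ; 10 | Bob

For each students row, check whether any enrollments with matching student_id has grade > 60.
Keep rows where that is true.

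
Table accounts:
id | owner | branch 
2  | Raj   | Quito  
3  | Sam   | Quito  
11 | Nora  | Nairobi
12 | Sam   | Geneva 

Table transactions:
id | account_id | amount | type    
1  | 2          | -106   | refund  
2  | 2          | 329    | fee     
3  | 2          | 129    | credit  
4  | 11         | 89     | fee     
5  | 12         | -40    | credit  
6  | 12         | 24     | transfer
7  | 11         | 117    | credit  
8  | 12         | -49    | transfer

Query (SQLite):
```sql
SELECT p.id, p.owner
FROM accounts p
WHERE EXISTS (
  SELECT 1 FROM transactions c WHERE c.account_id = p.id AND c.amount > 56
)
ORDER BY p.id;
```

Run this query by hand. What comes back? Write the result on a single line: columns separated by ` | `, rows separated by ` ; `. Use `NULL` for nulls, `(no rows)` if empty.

2 | Raj ; 11 | Nora

For each accounts row, check whether any transactions with matching account_id has amount > 56.
Keep rows where that is true.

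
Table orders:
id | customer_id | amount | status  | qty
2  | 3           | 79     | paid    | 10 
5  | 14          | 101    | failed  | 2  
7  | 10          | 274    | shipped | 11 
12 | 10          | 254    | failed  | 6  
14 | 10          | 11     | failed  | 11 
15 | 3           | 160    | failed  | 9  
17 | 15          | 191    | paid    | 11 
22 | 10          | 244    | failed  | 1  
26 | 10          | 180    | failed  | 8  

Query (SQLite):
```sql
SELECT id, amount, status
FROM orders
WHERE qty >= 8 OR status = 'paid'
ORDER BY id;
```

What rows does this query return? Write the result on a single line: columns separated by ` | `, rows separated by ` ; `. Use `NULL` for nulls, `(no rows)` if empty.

qty >= 8: ids {2, 7, 14, 15, 17, 26}
status = 'paid': ids {2, 17}
Combine with OR.

2 | 79 | paid ; 7 | 274 | shipped ; 14 | 11 | failed ; 15 | 160 | failed ; 17 | 191 | paid ; 26 | 180 | failed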